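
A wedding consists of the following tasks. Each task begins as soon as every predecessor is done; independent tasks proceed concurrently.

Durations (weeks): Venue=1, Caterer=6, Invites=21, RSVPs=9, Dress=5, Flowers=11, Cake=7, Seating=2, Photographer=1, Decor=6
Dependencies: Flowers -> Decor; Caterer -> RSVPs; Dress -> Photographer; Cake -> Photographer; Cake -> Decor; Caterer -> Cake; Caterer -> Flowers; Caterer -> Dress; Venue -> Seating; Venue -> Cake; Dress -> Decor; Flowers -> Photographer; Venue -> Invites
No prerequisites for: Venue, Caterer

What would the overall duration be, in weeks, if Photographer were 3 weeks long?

Actual critical path: Caterer→Flowers→Decor = 6+11+6 = 23 ⇒ 23 weeks.
Photographer is off the critical path — its longest chain is 18 weeks, giving 5 of slack.
The critical path is still Caterer→Flowers→Decor; finish is now 23 weeks.

23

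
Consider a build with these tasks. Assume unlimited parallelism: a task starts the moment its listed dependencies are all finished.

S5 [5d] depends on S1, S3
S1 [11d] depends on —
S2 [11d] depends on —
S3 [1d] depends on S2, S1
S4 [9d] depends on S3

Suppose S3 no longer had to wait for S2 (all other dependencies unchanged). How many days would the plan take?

With the dependency in place, S1→S3→S4 = 11+1+9 = 21 sets the finish at 21 days.
Dropping S2→S3 doesn't change S3's earliest start (11); another predecessor still binds.
New critical path: S1→S3→S4 = 11+1+9 = 21 ⇒ 21 days.

21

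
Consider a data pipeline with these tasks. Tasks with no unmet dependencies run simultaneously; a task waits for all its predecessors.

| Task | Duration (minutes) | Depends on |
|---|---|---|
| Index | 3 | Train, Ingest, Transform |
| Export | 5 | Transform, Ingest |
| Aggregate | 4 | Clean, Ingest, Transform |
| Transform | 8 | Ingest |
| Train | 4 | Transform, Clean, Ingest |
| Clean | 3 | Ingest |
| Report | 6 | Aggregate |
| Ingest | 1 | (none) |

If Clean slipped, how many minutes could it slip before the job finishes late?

5

Ingest→Transform→Aggregate→Report = 1+8+4+6 = 19 sets the makespan at 19 minutes.
The longest chain containing Clean totals 14 minutes.
Slack of Clean = 6 − 1 = 5 minutes.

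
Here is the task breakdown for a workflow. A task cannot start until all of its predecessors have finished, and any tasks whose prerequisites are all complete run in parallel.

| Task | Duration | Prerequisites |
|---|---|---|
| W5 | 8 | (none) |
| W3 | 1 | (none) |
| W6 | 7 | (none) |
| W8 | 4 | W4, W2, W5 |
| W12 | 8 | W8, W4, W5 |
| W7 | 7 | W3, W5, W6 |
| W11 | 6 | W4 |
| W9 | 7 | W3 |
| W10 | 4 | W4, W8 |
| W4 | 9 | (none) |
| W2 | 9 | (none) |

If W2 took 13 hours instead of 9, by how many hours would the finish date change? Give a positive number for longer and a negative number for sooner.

Critical path before the change: W2→W8→W12 = 9+4+8 = 21 giving 21 hours.
W2 lies on that path, so at 13 hours the path becomes 25 hours.
The critical path is still W2→W8→W12; finish is now 25 hours.
Change in finish: 25 − 21 = +4 hours.

4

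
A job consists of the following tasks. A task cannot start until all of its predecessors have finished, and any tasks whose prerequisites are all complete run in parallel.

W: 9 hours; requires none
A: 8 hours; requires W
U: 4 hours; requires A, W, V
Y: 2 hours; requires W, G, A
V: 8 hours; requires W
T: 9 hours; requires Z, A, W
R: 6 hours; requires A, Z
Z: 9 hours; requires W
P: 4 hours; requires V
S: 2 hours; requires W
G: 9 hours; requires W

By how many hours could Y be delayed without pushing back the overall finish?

Critical path: W→Z→T = 9+9+9 = 27, so the finish is 27 hours.
Y finishes as early as 20 and must finish by 27.
Float = 27 − 20 = 7.

7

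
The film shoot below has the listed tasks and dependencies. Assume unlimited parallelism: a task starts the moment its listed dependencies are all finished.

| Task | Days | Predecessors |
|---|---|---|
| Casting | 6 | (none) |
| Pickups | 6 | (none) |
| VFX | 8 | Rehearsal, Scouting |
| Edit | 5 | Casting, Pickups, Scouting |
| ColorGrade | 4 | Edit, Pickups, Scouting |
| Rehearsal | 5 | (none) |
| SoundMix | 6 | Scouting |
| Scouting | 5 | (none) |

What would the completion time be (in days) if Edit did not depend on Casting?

With the dependency in place, Casting→Edit→ColorGrade = 6+5+4 = 15 sets the finish at 15 days.
Dropping Casting→Edit doesn't change Edit's earliest start (6); another predecessor still binds.
After: Pickups→Edit→ColorGrade = 6+5+4 = 15 → 15 days.

15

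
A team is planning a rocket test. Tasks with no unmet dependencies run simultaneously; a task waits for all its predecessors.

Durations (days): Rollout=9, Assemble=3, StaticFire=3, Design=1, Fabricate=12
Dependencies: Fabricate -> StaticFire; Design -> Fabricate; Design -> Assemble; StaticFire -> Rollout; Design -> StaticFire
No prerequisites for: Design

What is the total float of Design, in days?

The longest chain is Design→Fabricate→StaticFire→Rollout = 1+12+3+9 = 25; overall finish 25 days.
Longest path through Design: 25 days (earliest finish 1, latest finish 1).
So Design can slip 1 − 1 = 0 days.

0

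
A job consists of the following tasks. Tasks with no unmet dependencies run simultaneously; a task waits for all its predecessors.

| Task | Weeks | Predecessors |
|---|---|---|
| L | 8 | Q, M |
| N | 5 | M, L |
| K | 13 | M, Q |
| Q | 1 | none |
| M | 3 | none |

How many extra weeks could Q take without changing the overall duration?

2

The longest chain is M→L→N = 3+8+5 = 16; overall finish 16 weeks.
Longest path through Q: 14 weeks (earliest finish 1, latest finish 3).
Float = 16 − 14 = 2.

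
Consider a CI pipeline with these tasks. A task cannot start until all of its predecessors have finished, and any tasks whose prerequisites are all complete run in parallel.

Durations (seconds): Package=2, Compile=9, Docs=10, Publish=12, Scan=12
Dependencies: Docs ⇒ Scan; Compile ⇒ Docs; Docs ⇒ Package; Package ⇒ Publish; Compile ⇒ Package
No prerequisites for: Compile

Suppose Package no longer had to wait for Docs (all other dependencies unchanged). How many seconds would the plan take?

With the dependency in place, Compile→Docs→Package→Publish = 9+10+2+12 = 33 sets the finish at 33 seconds.
Without Docs→Package, Package's earliest start moves from 19 to 9.
After: Compile→Docs→Scan = 9+10+12 = 31 → 31 seconds.

31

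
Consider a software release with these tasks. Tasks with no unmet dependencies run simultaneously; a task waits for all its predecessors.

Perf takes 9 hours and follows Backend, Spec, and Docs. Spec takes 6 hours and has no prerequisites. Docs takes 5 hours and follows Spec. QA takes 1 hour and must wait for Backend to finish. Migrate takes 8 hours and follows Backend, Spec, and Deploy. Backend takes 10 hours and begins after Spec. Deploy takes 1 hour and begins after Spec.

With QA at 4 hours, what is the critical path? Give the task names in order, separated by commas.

Spec, Backend, Perf

As given, the longest chain is Spec→Backend→Perf = 6+10+9 = 25, so the finish is 25 hours.
The longest path through QA is only 17 hours, so QA has float 8.
That remains the longest chain; total 25 hours.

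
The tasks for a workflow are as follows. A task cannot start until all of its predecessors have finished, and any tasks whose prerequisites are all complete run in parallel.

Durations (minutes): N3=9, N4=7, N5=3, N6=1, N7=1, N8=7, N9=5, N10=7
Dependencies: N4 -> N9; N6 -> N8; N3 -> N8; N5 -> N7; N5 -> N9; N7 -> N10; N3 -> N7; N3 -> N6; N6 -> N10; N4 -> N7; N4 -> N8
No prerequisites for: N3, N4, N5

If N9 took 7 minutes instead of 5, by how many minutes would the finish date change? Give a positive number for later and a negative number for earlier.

Critical path before the change: N3→N6→N8 = 9+1+7 = 17 giving 17 minutes.
N9 has 5 minutes of float (longest path through it is 12).
That remains the longest chain; total 17 minutes.
Change in finish: 17 − 17 = +0 minutes.

0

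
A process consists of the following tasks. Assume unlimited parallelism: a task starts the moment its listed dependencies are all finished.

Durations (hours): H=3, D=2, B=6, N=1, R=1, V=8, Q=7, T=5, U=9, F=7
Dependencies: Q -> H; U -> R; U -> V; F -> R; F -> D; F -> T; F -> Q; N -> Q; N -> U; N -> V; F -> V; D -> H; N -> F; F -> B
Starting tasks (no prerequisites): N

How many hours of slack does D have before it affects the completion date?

The longest chain is N→U→V = 1+9+8 = 18; overall finish 18 hours.
The longest chain containing D totals 13 hours.
So D can slip 15 − 10 = 5 hours.

5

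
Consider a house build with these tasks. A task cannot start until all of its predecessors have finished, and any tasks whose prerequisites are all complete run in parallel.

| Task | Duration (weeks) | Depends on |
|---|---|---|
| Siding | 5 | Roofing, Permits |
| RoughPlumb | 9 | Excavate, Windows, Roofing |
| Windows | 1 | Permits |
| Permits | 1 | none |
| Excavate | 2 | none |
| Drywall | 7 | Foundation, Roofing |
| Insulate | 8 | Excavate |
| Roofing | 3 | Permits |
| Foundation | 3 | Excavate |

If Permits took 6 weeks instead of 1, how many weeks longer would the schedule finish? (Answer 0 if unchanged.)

5

Baseline: Permits→Roofing→RoughPlumb = 1+3+9 = 13 → 13 weeks.
Permits is on the critical path; changing it to 6 makes that path 18 weeks.
That remains the longest chain; total 18 weeks.
Change in finish: 18 − 13 = +5 weeks.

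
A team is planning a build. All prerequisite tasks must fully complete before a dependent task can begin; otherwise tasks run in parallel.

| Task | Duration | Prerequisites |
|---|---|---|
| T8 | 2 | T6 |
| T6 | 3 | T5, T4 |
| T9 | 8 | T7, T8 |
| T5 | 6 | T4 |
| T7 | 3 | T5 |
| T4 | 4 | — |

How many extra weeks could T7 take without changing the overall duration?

2

The longest chain is T4→T5→T6→T8→T9 = 4+6+3+2+8 = 23; overall finish 23 weeks.
The longest chain containing T7 totals 21 weeks.
Float = 23 − 21 = 2.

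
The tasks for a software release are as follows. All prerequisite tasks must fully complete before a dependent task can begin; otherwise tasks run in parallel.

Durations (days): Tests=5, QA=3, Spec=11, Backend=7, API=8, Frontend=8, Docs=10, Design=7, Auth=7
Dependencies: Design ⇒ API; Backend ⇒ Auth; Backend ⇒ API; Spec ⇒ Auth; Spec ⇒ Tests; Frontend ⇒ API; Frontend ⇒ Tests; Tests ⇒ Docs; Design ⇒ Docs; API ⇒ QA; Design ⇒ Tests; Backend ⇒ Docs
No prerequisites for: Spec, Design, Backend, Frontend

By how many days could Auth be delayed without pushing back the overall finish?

The longest chain is Spec→Tests→Docs = 11+5+10 = 26; overall finish 26 days.
The longest chain containing Auth totals 18 days.
Float = 26 − 18 = 8.

8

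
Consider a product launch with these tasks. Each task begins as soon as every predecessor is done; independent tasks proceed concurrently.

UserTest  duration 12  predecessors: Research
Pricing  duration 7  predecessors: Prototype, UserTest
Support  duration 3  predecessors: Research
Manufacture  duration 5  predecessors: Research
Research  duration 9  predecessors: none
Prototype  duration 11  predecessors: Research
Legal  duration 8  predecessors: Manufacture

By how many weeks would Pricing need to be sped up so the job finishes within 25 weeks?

Current finish: 28 weeks; target: 25.
Pricing is on every critical path, so each week cut from Pricing cuts the finish by one (this holds down to a finish of 22).
Need 28 − 25 = 3 weeks off Pricing → Pricing becomes 4 weeks, finish becomes 25.

3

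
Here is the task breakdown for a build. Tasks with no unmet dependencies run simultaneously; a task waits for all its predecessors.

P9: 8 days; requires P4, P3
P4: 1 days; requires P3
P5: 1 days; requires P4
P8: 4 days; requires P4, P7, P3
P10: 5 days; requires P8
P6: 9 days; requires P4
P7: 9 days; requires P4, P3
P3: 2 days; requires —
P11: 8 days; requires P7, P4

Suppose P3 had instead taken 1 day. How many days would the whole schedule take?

20

As given, the longest chain is P3→P4→P7→P8→P10 = 2+1+9+4+5 = 21, so the finish is 21 days.
P3 lies on that path, so at 1 day the path becomes 20 days.
That remains the longest chain; total 20 days.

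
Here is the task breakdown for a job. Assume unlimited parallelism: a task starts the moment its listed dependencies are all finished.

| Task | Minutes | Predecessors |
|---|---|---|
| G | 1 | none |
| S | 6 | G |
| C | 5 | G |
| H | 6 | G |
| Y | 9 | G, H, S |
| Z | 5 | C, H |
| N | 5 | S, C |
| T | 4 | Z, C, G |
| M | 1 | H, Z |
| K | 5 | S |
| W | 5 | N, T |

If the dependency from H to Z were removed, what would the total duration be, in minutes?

20

With the dependency in place, G→H→Z→T→W = 1+6+5+4+5 = 21 sets the finish at 21 minutes.
Without H→Z, Z's earliest start moves from 7 to 6.
The longest chain is now G→C→Z→T→W = 1+5+5+4+5 = 20, so the plan takes 20 minutes.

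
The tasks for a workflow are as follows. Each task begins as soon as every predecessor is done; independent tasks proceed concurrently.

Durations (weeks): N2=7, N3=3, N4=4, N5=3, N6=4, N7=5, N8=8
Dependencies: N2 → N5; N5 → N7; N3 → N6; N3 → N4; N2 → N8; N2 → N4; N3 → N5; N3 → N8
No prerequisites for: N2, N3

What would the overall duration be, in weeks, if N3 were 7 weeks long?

15

The binding path is N2→N5→N7 = 7+3+5 = 15; finish at 15 weeks.
N3 has 4 weeks of float (longest path through it is 11).
The critical path is still N2→N5→N7; finish is now 15 weeks.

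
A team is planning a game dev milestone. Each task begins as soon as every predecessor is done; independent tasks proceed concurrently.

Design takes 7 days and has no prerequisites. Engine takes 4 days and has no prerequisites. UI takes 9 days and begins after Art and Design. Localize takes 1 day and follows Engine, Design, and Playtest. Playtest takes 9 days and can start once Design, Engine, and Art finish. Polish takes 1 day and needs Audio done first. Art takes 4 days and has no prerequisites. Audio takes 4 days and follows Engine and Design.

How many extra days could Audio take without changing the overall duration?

5

The longest chain is Design→Playtest→Localize = 7+9+1 = 17; overall finish 17 days.
The longest chain containing Audio totals 12 days.
So Audio can slip 16 − 11 = 5 days.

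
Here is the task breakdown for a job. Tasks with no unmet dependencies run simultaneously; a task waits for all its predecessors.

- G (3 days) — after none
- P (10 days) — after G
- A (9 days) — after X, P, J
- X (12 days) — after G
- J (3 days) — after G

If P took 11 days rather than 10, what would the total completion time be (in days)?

The binding path is G→X→A = 3+12+9 = 24; finish at 24 days.
The longest path through P is only 22 days, so P has float 2.
No other chain overtakes it, so the finish is 24 days.

24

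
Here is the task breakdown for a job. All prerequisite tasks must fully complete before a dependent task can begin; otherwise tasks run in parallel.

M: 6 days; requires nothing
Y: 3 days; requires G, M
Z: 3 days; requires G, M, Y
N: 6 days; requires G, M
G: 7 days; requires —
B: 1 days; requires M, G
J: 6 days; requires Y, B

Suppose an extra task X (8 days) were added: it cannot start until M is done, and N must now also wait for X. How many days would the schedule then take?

Originally the schedule takes 16 days.
With X inserted, N now waits for max(G, M, X).
New critical path: M→X→N = 6+8+6 = 20 ⇒ 20 days.

20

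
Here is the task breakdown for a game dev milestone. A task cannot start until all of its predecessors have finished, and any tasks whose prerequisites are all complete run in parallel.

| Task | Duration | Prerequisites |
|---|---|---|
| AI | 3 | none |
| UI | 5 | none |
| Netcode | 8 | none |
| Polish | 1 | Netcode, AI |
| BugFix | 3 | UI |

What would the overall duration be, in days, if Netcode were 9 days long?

Critical path before the change: Netcode→Polish = 8+1 = 9 giving 9 days.
Netcode is on the critical path; changing it to 9 makes that path 10 days.
No other chain overtakes it, so the finish is 10 days.

10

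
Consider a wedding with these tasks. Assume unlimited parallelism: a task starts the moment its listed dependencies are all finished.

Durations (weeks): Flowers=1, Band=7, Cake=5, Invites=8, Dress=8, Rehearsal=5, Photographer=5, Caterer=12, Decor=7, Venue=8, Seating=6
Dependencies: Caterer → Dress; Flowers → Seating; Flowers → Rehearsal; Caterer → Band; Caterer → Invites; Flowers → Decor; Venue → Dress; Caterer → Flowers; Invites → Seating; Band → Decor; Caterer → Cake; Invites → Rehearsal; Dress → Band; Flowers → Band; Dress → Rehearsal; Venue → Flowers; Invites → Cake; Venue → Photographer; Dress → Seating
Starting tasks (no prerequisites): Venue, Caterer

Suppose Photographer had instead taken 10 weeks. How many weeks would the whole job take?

34

Critical path before the change: Caterer→Dress→Band→Decor = 12+8+7+7 = 34 giving 34 weeks.
The longest path through Photographer is only 13 weeks, so Photographer has float 21.
No other chain overtakes it, so the finish is 34 weeks.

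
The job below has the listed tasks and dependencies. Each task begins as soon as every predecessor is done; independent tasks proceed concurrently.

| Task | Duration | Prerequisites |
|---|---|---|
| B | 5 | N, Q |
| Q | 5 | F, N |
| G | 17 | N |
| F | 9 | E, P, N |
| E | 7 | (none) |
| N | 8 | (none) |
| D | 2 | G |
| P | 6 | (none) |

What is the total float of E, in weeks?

The longest chain is N→F→Q→B = 8+9+5+5 = 27; overall finish 27 weeks.
The longest chain containing E totals 26 weeks.
So E can slip 8 − 7 = 1 week.

1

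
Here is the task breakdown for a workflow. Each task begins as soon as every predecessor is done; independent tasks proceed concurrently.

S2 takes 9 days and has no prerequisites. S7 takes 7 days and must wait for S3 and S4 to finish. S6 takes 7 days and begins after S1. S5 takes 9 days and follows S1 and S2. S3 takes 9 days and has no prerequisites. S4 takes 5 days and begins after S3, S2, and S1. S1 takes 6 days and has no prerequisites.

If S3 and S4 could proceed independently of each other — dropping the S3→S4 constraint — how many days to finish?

21

With the dependency in place, S2→S4→S7 = 9+5+7 = 21 sets the finish at 21 days.
Dropping S3→S4 doesn't change S4's earliest start (9); another predecessor still binds.
The longest chain is now S2→S4→S7 = 9+5+7 = 21, so the schedule takes 21 days.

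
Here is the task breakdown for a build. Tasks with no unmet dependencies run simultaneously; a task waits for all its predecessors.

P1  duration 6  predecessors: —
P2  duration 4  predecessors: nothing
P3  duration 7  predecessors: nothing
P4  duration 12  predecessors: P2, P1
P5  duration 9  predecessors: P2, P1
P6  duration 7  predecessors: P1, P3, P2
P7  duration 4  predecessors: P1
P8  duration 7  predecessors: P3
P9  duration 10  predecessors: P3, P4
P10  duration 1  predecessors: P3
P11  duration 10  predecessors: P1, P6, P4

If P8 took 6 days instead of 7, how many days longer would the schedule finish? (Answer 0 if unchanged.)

0

Baseline: P1→P4→P9 = 6+12+10 = 28 → 28 days.
The longest path through P8 is only 14 days, so P8 has float 14.
That remains the longest chain; total 28 days.
Change in finish: 28 − 28 = +0 days.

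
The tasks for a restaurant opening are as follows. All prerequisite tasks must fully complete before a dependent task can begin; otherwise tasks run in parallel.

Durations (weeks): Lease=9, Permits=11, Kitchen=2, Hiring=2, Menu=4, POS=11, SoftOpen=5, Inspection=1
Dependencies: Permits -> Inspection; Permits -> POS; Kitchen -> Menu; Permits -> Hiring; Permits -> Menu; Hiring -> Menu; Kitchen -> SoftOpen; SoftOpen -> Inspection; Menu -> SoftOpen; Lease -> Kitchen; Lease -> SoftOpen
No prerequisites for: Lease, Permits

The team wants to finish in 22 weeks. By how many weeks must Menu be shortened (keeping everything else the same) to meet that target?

Current finish: 23 weeks; target: 22.
Menu is on every critical path, so each week cut from Menu cuts the finish by one (this holds down to a finish of 22).
Need 23 − 22 = 1 week off Menu → Menu becomes 3 weeks, finish becomes 22.

1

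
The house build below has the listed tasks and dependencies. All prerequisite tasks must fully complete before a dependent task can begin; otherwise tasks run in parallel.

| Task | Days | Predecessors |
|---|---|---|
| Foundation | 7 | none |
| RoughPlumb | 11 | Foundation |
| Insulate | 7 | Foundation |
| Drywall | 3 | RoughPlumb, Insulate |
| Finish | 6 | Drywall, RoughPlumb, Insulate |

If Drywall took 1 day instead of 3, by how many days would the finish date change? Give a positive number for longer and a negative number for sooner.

Actual critical path: Foundation→RoughPlumb→Drywall→Finish = 7+11+3+6 = 27 ⇒ 27 days.
Drywall is on the critical path; changing it to 1 makes that path 25 days.
That remains the longest chain; total 25 days.
Change in finish: 25 − 27 = -2 days.

-2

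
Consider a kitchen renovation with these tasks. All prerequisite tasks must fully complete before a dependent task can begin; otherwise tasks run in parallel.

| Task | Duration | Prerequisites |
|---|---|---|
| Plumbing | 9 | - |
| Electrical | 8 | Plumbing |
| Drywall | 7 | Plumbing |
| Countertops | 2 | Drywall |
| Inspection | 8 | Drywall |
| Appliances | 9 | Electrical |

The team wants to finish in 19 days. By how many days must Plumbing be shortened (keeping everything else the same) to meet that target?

Current finish: 26 days; target: 19.
Plumbing is on every critical path, so each day cut from Plumbing cuts the finish by one (this holds down to a finish of 18).
Need 26 − 19 = 7 days off Plumbing → Plumbing becomes 2 days, finish becomes 19.

7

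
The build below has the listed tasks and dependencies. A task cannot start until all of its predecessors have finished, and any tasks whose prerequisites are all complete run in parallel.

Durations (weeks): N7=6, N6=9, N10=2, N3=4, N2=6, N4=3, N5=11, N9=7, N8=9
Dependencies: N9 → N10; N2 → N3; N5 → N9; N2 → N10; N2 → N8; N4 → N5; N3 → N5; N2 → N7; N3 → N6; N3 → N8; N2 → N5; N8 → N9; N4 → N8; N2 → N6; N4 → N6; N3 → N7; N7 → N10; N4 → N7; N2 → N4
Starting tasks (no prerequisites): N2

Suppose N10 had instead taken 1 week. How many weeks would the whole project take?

29

Baseline: N2→N3→N5→N9→N10 = 6+4+11+7+2 = 30 → 30 weeks.
N10 is on the critical path; changing it to 1 makes that path 29 weeks.
The critical path is still N2→N3→N5→N9→N10; finish is now 29 weeks.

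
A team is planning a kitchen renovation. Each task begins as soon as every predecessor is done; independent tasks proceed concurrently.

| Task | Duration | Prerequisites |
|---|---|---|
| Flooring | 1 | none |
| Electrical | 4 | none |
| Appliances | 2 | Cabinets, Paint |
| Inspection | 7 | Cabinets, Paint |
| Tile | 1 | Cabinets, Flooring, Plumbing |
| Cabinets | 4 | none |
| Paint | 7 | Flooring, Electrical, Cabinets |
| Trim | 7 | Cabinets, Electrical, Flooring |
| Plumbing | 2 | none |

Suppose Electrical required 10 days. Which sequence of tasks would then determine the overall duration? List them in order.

The binding path is Electrical→Paint→Inspection = 4+7+7 = 18; finish at 18 days.
Since Electrical is critical, the +6 change carries straight to that chain (now 24 days).
The critical path is still Electrical→Paint→Inspection; finish is now 24 days.

Electrical, Paint, Inspection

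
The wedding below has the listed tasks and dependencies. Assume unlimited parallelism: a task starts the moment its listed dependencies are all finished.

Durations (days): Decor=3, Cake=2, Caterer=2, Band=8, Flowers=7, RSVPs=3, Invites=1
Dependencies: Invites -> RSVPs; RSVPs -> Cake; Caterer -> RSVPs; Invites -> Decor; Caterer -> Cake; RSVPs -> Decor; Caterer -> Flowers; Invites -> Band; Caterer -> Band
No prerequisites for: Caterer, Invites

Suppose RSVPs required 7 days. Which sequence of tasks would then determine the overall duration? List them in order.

Caterer, RSVPs, Decor

As given, the longest chain is Caterer→Band = 2+8 = 10, so the finish is 10 days.
The longest path through RSVPs is only 8 days, so RSVPs has float 2.
The binding chain switches to Caterer→RSVPs→Decor = 2+7+3 = 12; finish 12 days.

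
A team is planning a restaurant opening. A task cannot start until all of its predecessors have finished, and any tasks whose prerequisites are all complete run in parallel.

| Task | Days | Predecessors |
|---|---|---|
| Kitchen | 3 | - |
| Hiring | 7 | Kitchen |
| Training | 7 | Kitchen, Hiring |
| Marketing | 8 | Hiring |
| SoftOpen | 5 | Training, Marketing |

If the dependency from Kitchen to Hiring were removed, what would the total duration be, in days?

Before: longest chain Kitchen→Hiring→Marketing→SoftOpen = 3+7+8+5 = 23, finish 23.
Without Kitchen→Hiring, Hiring's earliest start moves from 3 to 0.
After: Hiring→Marketing→SoftOpen = 7+8+5 = 20 → 20 days.

20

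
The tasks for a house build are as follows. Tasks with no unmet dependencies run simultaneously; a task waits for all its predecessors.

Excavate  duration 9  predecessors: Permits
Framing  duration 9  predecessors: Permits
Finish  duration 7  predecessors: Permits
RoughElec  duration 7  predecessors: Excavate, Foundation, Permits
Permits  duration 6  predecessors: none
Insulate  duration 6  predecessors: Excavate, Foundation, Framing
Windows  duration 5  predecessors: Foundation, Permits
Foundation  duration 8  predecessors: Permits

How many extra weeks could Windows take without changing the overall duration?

3

Permits→Excavate→RoughElec = 6+9+7 = 22 sets the makespan at 22 weeks.
Longest path through Windows: 19 weeks (earliest finish 19, latest finish 22).
So Windows can slip 22 − 19 = 3 weeks.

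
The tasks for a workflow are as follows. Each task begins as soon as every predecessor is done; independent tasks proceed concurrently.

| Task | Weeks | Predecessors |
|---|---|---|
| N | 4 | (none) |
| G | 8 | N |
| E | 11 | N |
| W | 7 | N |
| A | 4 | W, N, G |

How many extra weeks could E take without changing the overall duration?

Critical path: N→G→A = 4+8+4 = 16, so the finish is 16 weeks.
The longest chain containing E totals 15 weeks.
So E can slip 16 − 15 = 1 week.

1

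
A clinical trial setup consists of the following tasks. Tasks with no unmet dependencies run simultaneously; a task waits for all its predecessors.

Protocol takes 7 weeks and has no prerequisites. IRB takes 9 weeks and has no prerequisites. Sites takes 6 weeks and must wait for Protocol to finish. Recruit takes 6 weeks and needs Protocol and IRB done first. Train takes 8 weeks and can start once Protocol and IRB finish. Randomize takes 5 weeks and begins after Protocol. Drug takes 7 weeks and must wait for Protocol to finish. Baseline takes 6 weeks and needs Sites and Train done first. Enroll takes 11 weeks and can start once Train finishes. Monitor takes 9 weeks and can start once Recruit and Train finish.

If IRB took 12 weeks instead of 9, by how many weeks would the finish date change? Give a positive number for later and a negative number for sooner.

3

Baseline: IRB→Train→Enroll = 9+8+11 = 28 → 28 weeks.
IRB is on the critical path; changing it to 12 makes that path 31 weeks.
No other chain overtakes it, so the finish is 31 weeks.
Change in finish: 31 − 28 = +3 weeks.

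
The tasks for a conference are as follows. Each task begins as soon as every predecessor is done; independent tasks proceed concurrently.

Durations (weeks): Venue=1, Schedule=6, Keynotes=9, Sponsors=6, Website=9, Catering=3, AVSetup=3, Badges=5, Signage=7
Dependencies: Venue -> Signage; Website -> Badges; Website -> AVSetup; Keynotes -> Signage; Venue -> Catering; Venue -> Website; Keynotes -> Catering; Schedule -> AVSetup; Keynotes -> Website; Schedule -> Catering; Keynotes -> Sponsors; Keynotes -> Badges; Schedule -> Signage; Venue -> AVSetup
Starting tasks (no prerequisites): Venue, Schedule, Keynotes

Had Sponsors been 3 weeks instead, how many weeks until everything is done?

Critical path before the change: Keynotes→Website→Badges = 9+9+5 = 23 giving 23 weeks.
The longest path through Sponsors is only 15 weeks, so Sponsors has float 8.
That remains the longest chain; total 23 weeks.

23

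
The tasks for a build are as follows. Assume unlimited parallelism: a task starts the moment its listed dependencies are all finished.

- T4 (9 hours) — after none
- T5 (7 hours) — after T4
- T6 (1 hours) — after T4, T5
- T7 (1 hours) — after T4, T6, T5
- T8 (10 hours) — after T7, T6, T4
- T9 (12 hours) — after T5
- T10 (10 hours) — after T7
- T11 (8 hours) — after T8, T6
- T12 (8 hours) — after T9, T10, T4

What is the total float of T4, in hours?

0

T4→T5→T6→T7→T8→T11 = 9+7+1+1+10+8 = 36 sets the makespan at 36 hours.
The longest chain containing T4 totals 36 hours.
Float = 36 − 36 = 0.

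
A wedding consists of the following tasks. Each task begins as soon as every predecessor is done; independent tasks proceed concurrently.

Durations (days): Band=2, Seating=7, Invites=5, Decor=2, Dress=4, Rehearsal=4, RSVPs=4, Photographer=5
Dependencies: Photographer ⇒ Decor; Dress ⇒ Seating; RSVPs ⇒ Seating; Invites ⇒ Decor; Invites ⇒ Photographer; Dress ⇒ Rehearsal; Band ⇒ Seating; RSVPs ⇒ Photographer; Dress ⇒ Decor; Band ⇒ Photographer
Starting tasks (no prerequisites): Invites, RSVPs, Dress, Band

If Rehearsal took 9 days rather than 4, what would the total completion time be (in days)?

Critical path before the change: Invites→Photographer→Decor = 5+5+2 = 12 giving 12 days.
The longest path through Rehearsal is only 8 days, so Rehearsal has float 4.
Now Dress→Rehearsal = 4+9 = 13 is longest, so the finish becomes 13 days.

13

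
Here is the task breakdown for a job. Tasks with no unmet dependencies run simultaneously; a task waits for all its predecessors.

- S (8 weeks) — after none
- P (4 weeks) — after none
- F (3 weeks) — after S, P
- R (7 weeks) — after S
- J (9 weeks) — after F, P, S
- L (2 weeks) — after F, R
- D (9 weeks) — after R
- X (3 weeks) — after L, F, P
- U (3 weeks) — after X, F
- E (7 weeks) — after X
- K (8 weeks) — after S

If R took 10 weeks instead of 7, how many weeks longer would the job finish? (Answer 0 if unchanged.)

3

The binding path is S→R→L→X→E = 8+7+2+3+7 = 27; finish at 27 weeks.
Since R is critical, the +3 change carries straight to that chain (now 30 weeks).
The critical path is still S→R→L→X→E; finish is now 30 weeks.
Change in finish: 30 − 27 = +3 weeks.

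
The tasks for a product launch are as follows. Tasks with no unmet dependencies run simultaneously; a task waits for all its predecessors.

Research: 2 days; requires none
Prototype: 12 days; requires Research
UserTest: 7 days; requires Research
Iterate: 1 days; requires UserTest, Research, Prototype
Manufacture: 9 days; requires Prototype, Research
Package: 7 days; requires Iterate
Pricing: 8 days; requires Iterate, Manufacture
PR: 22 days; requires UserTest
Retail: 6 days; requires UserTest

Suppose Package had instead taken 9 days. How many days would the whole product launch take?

31

Baseline: Research→Prototype→Manufacture→Pricing = 2+12+9+8 = 31 → 31 days.
Package is off the critical path — its longest chain is 22 days, giving 9 of slack.
That remains the longest chain; total 31 days.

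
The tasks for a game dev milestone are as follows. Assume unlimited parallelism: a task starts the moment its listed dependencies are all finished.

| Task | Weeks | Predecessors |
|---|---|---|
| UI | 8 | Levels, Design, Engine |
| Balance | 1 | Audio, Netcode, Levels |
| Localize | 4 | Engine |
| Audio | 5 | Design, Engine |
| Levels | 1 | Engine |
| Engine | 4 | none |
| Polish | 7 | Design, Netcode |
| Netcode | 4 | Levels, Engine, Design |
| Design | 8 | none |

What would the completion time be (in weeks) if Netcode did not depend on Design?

16

Original critical path: Design→Netcode→Polish = 8+4+7 = 19 ⇒ 19 weeks.
Without Design→Netcode, Netcode's earliest start moves from 8 to 5.
New critical path: Design→UI = 8+8 = 16 ⇒ 16 weeks.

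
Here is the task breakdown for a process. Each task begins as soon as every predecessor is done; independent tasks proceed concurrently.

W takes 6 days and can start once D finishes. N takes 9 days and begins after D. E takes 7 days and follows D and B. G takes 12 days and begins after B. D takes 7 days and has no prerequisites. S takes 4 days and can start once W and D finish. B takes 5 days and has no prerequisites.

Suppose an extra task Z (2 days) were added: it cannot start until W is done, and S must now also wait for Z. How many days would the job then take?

19

Originally the job takes 17 days.
With Z inserted, S now waits for max(W, D, Z).
New critical path: D→W→Z→S = 7+6+2+4 = 19 ⇒ 19 days.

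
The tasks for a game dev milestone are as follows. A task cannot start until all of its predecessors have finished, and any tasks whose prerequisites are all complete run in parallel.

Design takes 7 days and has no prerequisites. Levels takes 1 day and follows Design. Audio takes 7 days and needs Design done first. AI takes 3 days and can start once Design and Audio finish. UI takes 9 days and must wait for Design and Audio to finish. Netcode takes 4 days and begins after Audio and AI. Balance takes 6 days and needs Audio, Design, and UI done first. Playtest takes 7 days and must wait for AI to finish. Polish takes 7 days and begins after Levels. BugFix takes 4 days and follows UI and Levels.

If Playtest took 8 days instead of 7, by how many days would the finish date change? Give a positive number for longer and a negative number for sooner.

0

Baseline: Design→Audio→UI→Balance = 7+7+9+6 = 29 → 29 days.
Playtest is off the critical path — its longest chain is 24 days, giving 5 of slack.
The critical path is still Design→Audio→UI→Balance; finish is now 29 days.
Change in finish: 29 − 29 = +0 days.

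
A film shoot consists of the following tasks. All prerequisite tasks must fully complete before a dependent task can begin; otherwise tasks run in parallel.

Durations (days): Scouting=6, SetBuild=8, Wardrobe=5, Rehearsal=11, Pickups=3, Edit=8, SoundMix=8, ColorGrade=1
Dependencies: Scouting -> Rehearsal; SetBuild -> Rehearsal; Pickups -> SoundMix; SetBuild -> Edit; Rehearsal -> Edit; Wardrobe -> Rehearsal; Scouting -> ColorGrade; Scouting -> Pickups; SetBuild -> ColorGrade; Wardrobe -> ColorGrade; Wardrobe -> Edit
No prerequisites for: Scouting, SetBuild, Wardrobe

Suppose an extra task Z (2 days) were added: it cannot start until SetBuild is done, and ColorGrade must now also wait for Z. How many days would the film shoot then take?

27

Originally the film shoot takes 27 days.
With Z inserted, ColorGrade now waits for max(SetBuild, Scouting, Wardrobe, Z).
New critical path: SetBuild→Rehearsal→Edit = 8+11+8 = 27 ⇒ 27 days.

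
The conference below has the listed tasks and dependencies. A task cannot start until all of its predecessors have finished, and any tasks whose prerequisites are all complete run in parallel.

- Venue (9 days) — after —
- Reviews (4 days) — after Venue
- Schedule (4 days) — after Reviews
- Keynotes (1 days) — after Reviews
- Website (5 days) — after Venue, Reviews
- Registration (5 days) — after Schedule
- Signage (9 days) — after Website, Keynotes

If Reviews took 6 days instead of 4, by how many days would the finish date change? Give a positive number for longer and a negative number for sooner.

As given, the longest chain is Venue→Reviews→Website→Signage = 9+4+5+9 = 27, so the finish is 27 days.
Reviews lies on that path, so at 6 days the path becomes 29 days.
That remains the longest chain; total 29 days.
Change in finish: 29 − 27 = +2 days.

2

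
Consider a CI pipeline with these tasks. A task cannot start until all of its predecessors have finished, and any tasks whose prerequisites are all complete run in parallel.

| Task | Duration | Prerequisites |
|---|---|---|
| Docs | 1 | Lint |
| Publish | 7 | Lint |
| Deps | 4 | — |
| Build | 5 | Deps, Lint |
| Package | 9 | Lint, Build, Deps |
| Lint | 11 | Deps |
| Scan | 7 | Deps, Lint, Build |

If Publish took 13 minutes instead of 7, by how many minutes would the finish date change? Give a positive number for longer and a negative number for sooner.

Actual critical path: Deps→Lint→Build→Package = 4+11+5+9 = 29 ⇒ 29 minutes.
Publish has 7 minutes of float (longest path through it is 22).
The critical path is still Deps→Lint→Build→Package; finish is now 29 minutes.
Change in finish: 29 − 29 = +0 minutes.

0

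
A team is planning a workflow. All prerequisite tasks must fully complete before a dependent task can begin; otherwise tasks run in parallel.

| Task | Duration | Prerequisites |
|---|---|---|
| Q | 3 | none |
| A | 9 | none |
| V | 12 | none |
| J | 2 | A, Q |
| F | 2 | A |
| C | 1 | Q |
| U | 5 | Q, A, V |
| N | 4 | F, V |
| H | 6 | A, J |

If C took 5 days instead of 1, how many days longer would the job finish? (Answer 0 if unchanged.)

0

Actual critical path: A→J→H = 9+2+6 = 17 ⇒ 17 days.
C has 13 days of float (longest path through it is 4).
No other chain overtakes it, so the finish is 17 days.
Change in finish: 17 − 17 = +0 days.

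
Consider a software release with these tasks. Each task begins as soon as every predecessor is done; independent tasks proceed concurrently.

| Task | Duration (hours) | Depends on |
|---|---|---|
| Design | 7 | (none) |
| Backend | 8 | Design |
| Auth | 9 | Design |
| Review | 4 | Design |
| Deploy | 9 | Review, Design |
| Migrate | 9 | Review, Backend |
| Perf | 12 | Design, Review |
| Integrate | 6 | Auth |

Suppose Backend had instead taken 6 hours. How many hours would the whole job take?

Actual critical path: Design→Backend→Migrate = 7+8+9 = 24 ⇒ 24 hours.
Since Backend is critical, the -2 change carries straight to that chain (now 22 hours).
The binding chain switches to Design→Review→Perf = 7+4+12 = 23; finish 23 hours.

23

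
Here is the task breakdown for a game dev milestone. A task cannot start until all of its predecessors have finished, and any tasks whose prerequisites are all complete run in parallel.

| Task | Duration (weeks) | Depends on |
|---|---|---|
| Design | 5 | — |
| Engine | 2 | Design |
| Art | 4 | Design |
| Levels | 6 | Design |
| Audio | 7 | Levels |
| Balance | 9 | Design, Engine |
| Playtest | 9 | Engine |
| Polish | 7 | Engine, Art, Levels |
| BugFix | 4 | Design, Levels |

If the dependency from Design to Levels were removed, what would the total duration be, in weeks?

16

Original critical path: Design→Levels→Audio = 5+6+7 = 18 ⇒ 18 weeks.
Without Design→Levels, Levels's earliest start moves from 5 to 0.
New critical path: Design→Engine→Balance = 5+2+9 = 16 ⇒ 16 weeks.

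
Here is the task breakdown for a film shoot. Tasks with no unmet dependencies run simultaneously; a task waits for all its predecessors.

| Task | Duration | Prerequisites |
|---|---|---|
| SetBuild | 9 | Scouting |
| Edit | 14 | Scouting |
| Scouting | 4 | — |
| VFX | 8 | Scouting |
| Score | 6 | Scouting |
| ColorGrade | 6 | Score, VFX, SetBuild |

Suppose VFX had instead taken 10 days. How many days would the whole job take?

20

Critical path before the change: Scouting→SetBuild→ColorGrade = 4+9+6 = 19 giving 19 days.
The longest path through VFX is only 18 days, so VFX has float 1.
The binding chain switches to Scouting→VFX→ColorGrade = 4+10+6 = 20; finish 20 days.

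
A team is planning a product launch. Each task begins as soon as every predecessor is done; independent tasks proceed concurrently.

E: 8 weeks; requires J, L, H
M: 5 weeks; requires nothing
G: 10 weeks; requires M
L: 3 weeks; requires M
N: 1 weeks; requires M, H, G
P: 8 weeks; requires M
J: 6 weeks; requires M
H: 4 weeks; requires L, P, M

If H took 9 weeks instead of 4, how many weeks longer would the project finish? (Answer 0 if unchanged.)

As given, the longest chain is M→P→H→E = 5+8+4+8 = 25, so the finish is 25 weeks.
H is on the critical path; changing it to 9 makes that path 30 weeks.
The critical path is still M→P→H→E; finish is now 30 weeks.
Change in finish: 30 − 25 = +5 weeks.

5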